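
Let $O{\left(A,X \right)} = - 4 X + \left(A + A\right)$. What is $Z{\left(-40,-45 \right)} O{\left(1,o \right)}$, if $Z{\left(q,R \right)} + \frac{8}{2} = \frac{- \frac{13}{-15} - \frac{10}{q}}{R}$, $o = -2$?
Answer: $- \frac{10867}{270} \approx -40.248$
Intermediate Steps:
$O{\left(A,X \right)} = - 4 X + 2 A$
$Z{\left(q,R \right)} = -4 + \frac{\frac{13}{15} - \frac{10}{q}}{R}$ ($Z{\left(q,R \right)} = -4 + \frac{- \frac{13}{-15} - \frac{10}{q}}{R} = -4 + \frac{\left(-13\right) \left(- \frac{1}{15}\right) - \frac{10}{q}}{R} = -4 + \frac{\frac{13}{15} - \frac{10}{q}}{R}$)
$Z{\left(-40,-45 \right)} O{\left(1,o \right)} = \left(-4 + \frac{13}{15 \left(-45\right)} - \frac{10}{\left(-45\right) \left(-40\right)}\right) \left(\left(-4\right) \left(-2\right) + 2 \cdot 1\right) = \left(-4 + \frac{13}{15} \left(- \frac{1}{45}\right) - \left(- \frac{2}{9}\right) \left(- \frac{1}{40}\right)\right) \left(8 + 2\right) = \left(-4 - \frac{13}{675} - \frac{1}{180}\right) 10 = \left(- \frac{10867}{2700}\right) 10 = - \frac{10867}{270}$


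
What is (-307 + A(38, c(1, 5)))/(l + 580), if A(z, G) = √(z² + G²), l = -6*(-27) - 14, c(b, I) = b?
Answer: -307/728 + 17*√5/728 ≈ -0.36949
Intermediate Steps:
l = 148 (l = 162 - 14 = 148)
A(z, G) = √(G² + z²)
(-307 + A(38, c(1, 5)))/(l + 580) = (-307 + √(1² + 38²))/(148 + 580) = (-307 + √(1 + 1444))/728 = (-307 + √1445)*(1/728) = (-307 + 17*√5)*(1/728) = -307/728 + 17*√5/728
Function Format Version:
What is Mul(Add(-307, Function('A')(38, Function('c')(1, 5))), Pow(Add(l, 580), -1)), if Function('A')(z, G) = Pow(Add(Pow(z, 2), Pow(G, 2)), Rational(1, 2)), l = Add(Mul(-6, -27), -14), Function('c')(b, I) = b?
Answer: Add(Rational(-307, 728), Mul(Rational(17, 728), Pow(5, Rational(1, 2)))) ≈ -0.36949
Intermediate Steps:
l = 148 (l = Add(162, -14) = 148)
Function('A')(z, G) = Pow(Add(Pow(G, 2), Pow(z, 2)), Rational(1, 2))
Mul(Add(-307, Function('A')(38, Function('c')(1, 5))), Pow(Add(l, 580), -1)) = Mul(Add(-307, Pow(Add(Pow(1, 2), Pow(38, 2)), Rational(1, 2))), Pow(Add(148, 580), -1)) = Mul(Add(-307, Pow(Add(1, 1444), Rational(1, 2))), Pow(728, -1)) = Mul(Add(-307, Pow(1445, Rational(1, 2))), Rational(1, 728)) = Mul(Add(-307, Mul(17, Pow(5, Rational(1, 2)))), Rational(1, 728)) = Add(Rational(-307, 728), Mul(Rational(17, 728), Pow(5, Rational(1, 2))))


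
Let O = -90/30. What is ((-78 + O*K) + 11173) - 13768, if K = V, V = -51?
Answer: -2520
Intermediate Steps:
O = -3 (O = -90*1/30 = -3)
K = -51
((-78 + O*K) + 11173) - 13768 = ((-78 - 3*(-51)) + 11173) - 13768 = ((-78 + 153) + 11173) - 13768 = (75 + 11173) - 13768 = 11248 - 13768 = -2520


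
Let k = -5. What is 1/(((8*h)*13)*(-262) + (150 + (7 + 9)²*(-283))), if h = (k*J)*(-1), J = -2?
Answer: 1/200182 ≈ 4.9955e-6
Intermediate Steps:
h = -10 (h = -5*(-2)*(-1) = 10*(-1) = -10)
1/(((8*h)*13)*(-262) + (150 + (7 + 9)²*(-283))) = 1/(((8*(-10))*13)*(-262) + (150 + (7 + 9)²*(-283))) = 1/(-80*13*(-262) + (150 + 16²*(-283))) = 1/(-1040*(-262) + (150 + 256*(-283))) = 1/(272480 + (150 - 72448)) = 1/(272480 - 72298) = 1/200182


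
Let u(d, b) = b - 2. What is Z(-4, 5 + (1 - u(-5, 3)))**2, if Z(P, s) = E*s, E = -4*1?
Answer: 400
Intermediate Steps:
u(d, b) = -2 + b
E = -4
Z(P, s) = -4*s
Z(-4, 5 + (1 - u(-5, 3)))**2 = (-4*(5 + (1 - (-2 + 3))))**2 = (-4*(5 + (1 - 1*1)))**2 = (-4*(5 + (1 - 1)))**2 = (-4*(5 + 0))**2 = (-4*5)**2 = (-20)**2 = 400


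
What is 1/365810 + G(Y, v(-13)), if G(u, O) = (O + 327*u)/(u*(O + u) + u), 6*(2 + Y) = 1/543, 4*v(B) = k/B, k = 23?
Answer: -2642383350888493/11644474674814 ≈ -226.92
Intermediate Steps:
v(B) = 23/(4*B) (v(B) = (23/B)/4 = 23/(4*B))
Y = -6515/3258 (Y = -2 + (⅙)/543 = -2 + (⅙)*(1/543) = -2 + 1/3258 = -6515/3258 ≈ -1.9997)
G(u, O) = (O + 327*u)/(u + u*(O + u))
1/365810 + G(Y, v(-13)) = 1/365810 + ((23/4)/(-13) + 327*(-6515/3258))/((-6515/3258)*(1 + (23/4)/(-13) - 6515/3258)) = 1/365810 - 3258*((23/4)*(-1/13) - 710135/1086)/(6515*(1 + (23/4)*(-1/13) - 6515/3258)) = 1/365810 - 3258*(-23/52 - 710135/1086)/(6515*(1 - 23/52 - 6515/3258)) = 1/365810 - 3258/6515*(-18475999/28236)/(-122149/84708) = 1/365810 - 3258/6515*(-84708/122149)*(-18475999/28236) = 1/365810 - 180584414226/795800735 = -2642383350888493/11644474674814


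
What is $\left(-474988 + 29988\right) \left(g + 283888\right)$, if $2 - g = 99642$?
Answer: $-81990360000$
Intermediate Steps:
$g = -99640$ ($g = 2 - 99642 = -99640$)
$\left(-474988 + 29988\right) \left(g + 283888\right) = \left(-474988 + 29988\right) \left(-99640 + 283888\right) = \left(-445000\right) 184248 = -81990360000$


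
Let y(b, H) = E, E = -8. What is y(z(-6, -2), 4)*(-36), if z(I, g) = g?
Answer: 288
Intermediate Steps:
y(b, H) = -8
y(z(-6, -2), 4)*(-36) = -8*(-36) = 288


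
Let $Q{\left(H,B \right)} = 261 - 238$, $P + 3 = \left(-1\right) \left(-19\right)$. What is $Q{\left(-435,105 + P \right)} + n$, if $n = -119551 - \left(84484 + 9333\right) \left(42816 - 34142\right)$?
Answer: $-813888186$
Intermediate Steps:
$P = 16$ ($P = -3 - -19 = -3 + 19 = 16$)
$Q{\left(H,B \right)} = 23$ ($Q{\left(H,B \right)} = 261 - 238 = 23$)
$n = -813888209$ ($n = -119551 - 93817 \cdot 8674 = -119551 - 813768658 = -813888209$)
$Q{\left(-435,105 + P \right)} + n = 23 - 813888209 = -813888186$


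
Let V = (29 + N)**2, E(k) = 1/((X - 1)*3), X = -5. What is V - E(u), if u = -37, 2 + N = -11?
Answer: 4609/18 ≈ 256.06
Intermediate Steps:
N = -13 (N = -2 - 11 = -13)
E(k) = -1/18 (E(k) = 1/((-5 - 1)*3) = 1/(-6*3) = 1/(-18) = -1/18)
V = 256 (V = (29 - 13)**2 = 16**2 = 256)
V - E(u) = 256 - 1*(-1/18) = 256 + 1/18 = 4609/18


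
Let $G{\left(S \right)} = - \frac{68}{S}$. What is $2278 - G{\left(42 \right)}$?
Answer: $\frac{47872}{21} \approx 2279.6$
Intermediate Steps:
$2278 - G{\left(42 \right)} = 2278 - - \frac{68}{42} = 2278 - \left(-68\right) \frac{1}{42} = 2278 - - \frac{34}{21} = 2278 + \frac{34}{21} = \frac{47872}{21}$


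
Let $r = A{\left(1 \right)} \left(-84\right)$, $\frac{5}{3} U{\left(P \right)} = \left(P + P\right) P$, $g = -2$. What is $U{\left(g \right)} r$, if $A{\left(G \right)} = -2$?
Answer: $\frac{4032}{5} \approx 806.4$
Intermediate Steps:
$U{\left(P \right)} = \frac{6 P^{2}}{5}$ ($U{\left(P \right)} = \frac{3 \left(P + P\right) P}{5} = \frac{3 \cdot 2 P P}{5} = \frac{3 \cdot 2 P^{2}}{5} = \frac{6 P^{2}}{5}$)
$r = 168$ ($r = \left(-2\right) \left(-84\right) = 168$)
$U{\left(g \right)} r = \frac{6 \left(-2\right)^{2}}{5} \cdot 168 = \frac{6}{5} \cdot 4 \cdot 168 = \frac{24}{5} \cdot 168 = \frac{4032}{5}$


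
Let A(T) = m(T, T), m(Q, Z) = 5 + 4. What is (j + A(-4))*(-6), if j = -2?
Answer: -42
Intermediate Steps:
m(Q, Z) = 9
A(T) = 9
(j + A(-4))*(-6) = (-2 + 9)*(-6) = 7*(-6) = -42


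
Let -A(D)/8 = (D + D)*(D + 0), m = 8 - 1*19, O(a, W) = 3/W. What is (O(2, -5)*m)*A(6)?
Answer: -19008/5 ≈ -3801.6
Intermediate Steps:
m = -11 (m = 8 - 19 = -11)
A(D) = -16*D² (A(D) = -8*(D + D)*(D + 0) = -8*2*D*D = -16*D²)
(O(2, -5)*m)*A(6) = ((3/(-5))*(-11))*(-16*6²) = ((3*(-⅕))*(-11))*(-16*36) = -⅗*(-11)*(-576) = (33/5)*(-576) = -19008/5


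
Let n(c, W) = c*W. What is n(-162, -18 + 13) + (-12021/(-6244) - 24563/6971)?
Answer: 35187235459/43526924 ≈ 808.40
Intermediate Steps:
n(c, W) = W*c
n(-162, -18 + 13) + (-12021/(-6244) - 24563/6971) = (-18 + 13)*(-162) + (-12021/(-6244) - 24563/6971) = -5*(-162) + (-12021*(-1/6244) - 24563*1/6971) = 810 + (12021/6244 - 24563/6971) = 810 - 69572981/43526924 = 35187235459/43526924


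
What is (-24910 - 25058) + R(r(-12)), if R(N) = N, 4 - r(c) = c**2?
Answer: -50108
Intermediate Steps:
r(c) = 4 - c**2
(-24910 - 25058) + R(r(-12)) = (-24910 - 25058) + (4 - 1*(-12)**2) = -49968 + (4 - 1*144) = -49968 + (4 - 144) = -49968 - 140 = -50108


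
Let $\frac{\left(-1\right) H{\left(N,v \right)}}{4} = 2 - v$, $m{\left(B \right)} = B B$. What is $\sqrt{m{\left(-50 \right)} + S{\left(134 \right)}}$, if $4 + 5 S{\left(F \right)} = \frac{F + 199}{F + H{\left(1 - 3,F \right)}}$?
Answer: $\frac{\sqrt{1095303494}}{662} \approx 49.993$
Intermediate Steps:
$m{\left(B \right)} = B^{2}$
$H{\left(N,v \right)} = -8 + 4 v$ ($H{\left(N,v \right)} = - 4 \left(2 - v\right) = -8 + 4 v$)
$S{\left(F \right)} = - \frac{4}{5} + \frac{199 + F}{5 \left(-8 + 5 F\right)}$ ($S{\left(F \right)} = - \frac{4}{5} + \frac{\left(F + 199\right) \frac{1}{F + \left(-8 + 4 F\right)}}{5} = - \frac{4}{5} + \frac{\left(199 + F\right) \frac{1}{-8 + 5 F}}{5} = - \frac{4}{5} + \frac{\frac{1}{-8 + 5 F} \left(199 + F\right)}{5} = - \frac{4}{5} + \frac{199 + F}{5 \left(-8 + 5 F\right)}$)
$\sqrt{m{\left(-50 \right)} + S{\left(134 \right)}} = \sqrt{\left(-50\right)^{2} + \frac{231 - 2546}{5 \left(-8 + 5 \cdot 134\right)}} = \sqrt{2500 + \frac{231 - 2546}{5 \left(-8 + 670\right)}} = \sqrt{2500 + \frac{1}{5} \cdot \frac{1}{662} \left(-2315\right)} = \sqrt{2500 - \frac{463}{662}} = \sqrt{\frac{1654537}{662}} = \frac{\sqrt{1095303494}}{662}$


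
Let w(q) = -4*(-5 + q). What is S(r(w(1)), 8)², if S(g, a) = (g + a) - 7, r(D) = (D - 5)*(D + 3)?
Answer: 44100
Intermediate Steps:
w(q) = 20 - 4*q
r(D) = (-5 + D)*(3 + D)
S(g, a) = -7 + a + g (S(g, a) = (a + g) - 7 = -7 + a + g)
S(r(w(1)), 8)² = (-7 + 8 + (-15 + (20 - 4*1)² - 2*(20 - 4*1)))² = (-7 + 8 + (-15 + (20 - 4)² - 2*(20 - 4)))² = (-7 + 8 + (-15 + 16² - 2*16))² = (-7 + 8 + (-15 + 256 - 32))² = (-7 + 8 + 209)² = 210² = 44100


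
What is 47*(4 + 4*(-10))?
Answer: -1692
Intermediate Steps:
47*(4 + 4*(-10)) = 47*(4 - 40) = 47*(-36) = -1692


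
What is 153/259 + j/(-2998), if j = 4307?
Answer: -656819/776482 ≈ -0.84589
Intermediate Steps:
153/259 + j/(-2998) = 153/259 + 4307/(-2998) = 153*(1/259) + 4307*(-1/2998) = 153/259 - 4307/2998 = -656819/776482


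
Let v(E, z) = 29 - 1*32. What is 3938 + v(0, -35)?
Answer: 3935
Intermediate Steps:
v(E, z) = -3 (v(E, z) = 29 - 32 = -3)
3938 + v(0, -35) = 3938 - 3 = 3935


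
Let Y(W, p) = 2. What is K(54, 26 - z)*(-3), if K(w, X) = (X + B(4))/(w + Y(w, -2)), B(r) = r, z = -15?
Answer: -135/56 ≈ -2.4107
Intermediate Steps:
K(w, X) = (4 + X)/(2 + w) (K(w, X) = (X + 4)/(w + 2) = (4 + X)/(2 + w))
K(54, 26 - z)*(-3) = ((4 + (26 - 1*(-15)))/(2 + 54))*(-3) = ((4 + (26 + 15))/56)*(-3) = ((4 + 41)/56)*(-3) = ((1/56)*45)*(-3) = (45/56)*(-3) = -135/56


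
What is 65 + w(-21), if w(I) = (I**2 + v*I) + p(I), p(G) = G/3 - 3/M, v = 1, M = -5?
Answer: 2393/5 ≈ 478.60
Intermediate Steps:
p(G) = 3/5 + G/3 (p(G) = G/3 - 3/(-5) = G*(1/3) - 3*(-1/5) = G/3 + 3/5 = 3/5 + G/3)
w(I) = 3/5 + I**2 + 4*I/3 (w(I) = (I**2 + 1*I) + (3/5 + I/3) = (I**2 + I) + (3/5 + I/3) = (I + I**2) + (3/5 + I/3) = 3/5 + I**2 + 4*I/3)
65 + w(-21) = 65 + (3/5 + (-21)**2 + (4/3)*(-21)) = 65 + (3/5 + 441 - 28) = 65 + 2068/5 = 2393/5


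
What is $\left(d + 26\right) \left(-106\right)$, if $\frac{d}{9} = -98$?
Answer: $90736$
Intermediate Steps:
$d = -882$ ($d = 9 \left(-98\right) = -882$)
$\left(d + 26\right) \left(-106\right) = \left(-882 + 26\right) \left(-106\right) = \left(-856\right) \left(-106\right) = 90736$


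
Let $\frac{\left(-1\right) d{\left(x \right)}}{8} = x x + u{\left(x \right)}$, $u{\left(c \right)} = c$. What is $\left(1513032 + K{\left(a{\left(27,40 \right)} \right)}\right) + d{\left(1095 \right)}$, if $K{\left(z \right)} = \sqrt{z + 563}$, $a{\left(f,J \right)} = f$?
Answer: $-8087928 + \sqrt{590} \approx -8.0879 \cdot 10^{6}$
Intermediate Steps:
$K{\left(z \right)} = \sqrt{563 + z}$
$d{\left(x \right)} = - 8 x - 8 x^{2}$ ($d{\left(x \right)} = - 8 \left(x x + x\right) = - 8 \left(x^{2} + x\right) = - 8 \left(x + x^{2}\right) = - 8 x - 8 x^{2}$)
$\left(1513032 + K{\left(a{\left(27,40 \right)} \right)}\right) + d{\left(1095 \right)} = \left(1513032 + \sqrt{563 + 27}\right) + 8 \cdot 1095 \left(-1 - 1095\right) = \left(1513032 + \sqrt{590}\right) + 8 \cdot 1095 \left(-1 - 1095\right) = \left(1513032 + \sqrt{590}\right) + 8 \cdot 1095 \left(-1096\right) = \left(1513032 + \sqrt{590}\right) - 9600960 = -8087928 + \sqrt{590}$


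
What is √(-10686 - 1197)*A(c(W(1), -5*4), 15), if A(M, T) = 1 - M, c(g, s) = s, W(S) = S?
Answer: 21*I*√11883 ≈ 2289.2*I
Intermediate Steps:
√(-10686 - 1197)*A(c(W(1), -5*4), 15) = √(-10686 - 1197)*(1 - (-5)*4) = √(-11883)*(1 - 1*(-20)) = (I*√11883)*(1 + 20) = (I*√11883)*21 = 21*I*√11883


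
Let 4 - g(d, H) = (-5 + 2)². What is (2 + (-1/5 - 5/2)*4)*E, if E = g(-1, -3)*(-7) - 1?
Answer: -1496/5 ≈ -299.20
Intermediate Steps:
g(d, H) = -5 (g(d, H) = 4 - (-5 + 2)² = 4 - 1*(-3)² = 4 - 1*9 = 4 - 9 = -5)
E = 34 (E = -5*(-7) - 1 = 35 - 1 = 34)
(2 + (-1/5 - 5/2)*4)*E = (2 + (-1/5 - 5/2)*4)*34 = (2 + (-1*⅕ - 5*½)*4)*34 = (2 + (-⅕ - 5/2)*4)*34 = (2 - 27/10*4)*34 = (2 - 54/5)*34 = -44/5*34 = -1496/5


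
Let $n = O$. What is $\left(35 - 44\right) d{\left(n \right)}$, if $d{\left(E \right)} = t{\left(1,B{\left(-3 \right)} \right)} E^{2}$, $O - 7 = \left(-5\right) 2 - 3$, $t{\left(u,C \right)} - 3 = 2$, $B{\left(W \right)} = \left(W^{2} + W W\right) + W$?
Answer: $-1620$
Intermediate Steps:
$B{\left(W \right)} = W + 2 W^{2}$ ($B{\left(W \right)} = \left(W^{2} + W^{2}\right) + W = 2 W^{2} + W = W + 2 W^{2}$)
$t{\left(u,C \right)} = 5$ ($t{\left(u,C \right)} = 3 + 2 = 5$)
$O = -6$ ($O = 7 - 13 = -6$)
$n = -6$
$d{\left(E \right)} = 5 E^{2}$
$\left(35 - 44\right) d{\left(n \right)} = \left(35 - 44\right) 5 \left(-6\right)^{2} = - 9 \cdot 5 \cdot 36 = \left(-9\right) 180 = -1620$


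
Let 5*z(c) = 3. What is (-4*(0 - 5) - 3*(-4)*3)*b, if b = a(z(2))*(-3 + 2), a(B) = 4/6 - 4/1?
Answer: 560/3 ≈ 186.67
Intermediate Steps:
z(c) = 3/5 (z(c) = (1/5)*3 = 3/5)
a(B) = -10/3 (a(B) = 4*(1/6) - 4*1 = 2/3 - 4 = -10/3)
b = 10/3 (b = -10*(-3 + 2)/3 = -10/3*(-1) = 10/3 ≈ 3.3333)
(-4*(0 - 5) - 3*(-4)*3)*b = (-4*(0 - 5) - 3*(-4)*3)*(10/3) = (-4*(-5) + 12*3)*(10/3) = (20 + 36)*(10/3) = 56*(10/3) = 560/3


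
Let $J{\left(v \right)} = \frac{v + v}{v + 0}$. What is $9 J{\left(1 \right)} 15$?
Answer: $270$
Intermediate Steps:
$J{\left(v \right)} = 2$ ($J{\left(v \right)} = \frac{2 v}{v} = 2$)
$9 J{\left(1 \right)} 15 = 9 \cdot 2 \cdot 15 = 18 \cdot 15 = 270$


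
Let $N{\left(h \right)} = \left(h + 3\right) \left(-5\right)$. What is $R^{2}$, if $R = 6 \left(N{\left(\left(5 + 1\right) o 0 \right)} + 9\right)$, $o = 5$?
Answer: $1296$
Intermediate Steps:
$N{\left(h \right)} = -15 - 5 h$ ($N{\left(h \right)} = \left(3 + h\right) \left(-5\right) = -15 - 5 h$)
$R = -36$ ($R = 6 \left(\left(-15 - 5 \left(5 + 1\right) 5 \cdot 0\right) + 9\right) = 6 \left(\left(-15 - 5 \cdot 6 \cdot 0\right) + 9\right) = 6 \left(\left(-15 - 0\right) + 9\right) = 6 \left(\left(-15 + 0\right) + 9\right) = 6 \left(-15 + 9\right) = 6 \left(-6\right) = -36$)
$R^{2} = \left(-36\right)^{2} = 1296$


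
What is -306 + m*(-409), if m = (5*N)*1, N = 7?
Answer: -14621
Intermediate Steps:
m = 35 (m = (5*7)*1 = 35*1 = 35)
-306 + m*(-409) = -306 + 35*(-409) = -306 - 14315 = -14621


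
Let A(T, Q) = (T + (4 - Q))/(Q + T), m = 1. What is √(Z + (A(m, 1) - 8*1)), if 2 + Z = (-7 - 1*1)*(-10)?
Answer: 6*√2 ≈ 8.4853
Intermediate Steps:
A(T, Q) = (4 + T - Q)/(Q + T)
Z = 78 (Z = -2 + (-7 - 1*1)*(-10) = -2 + (-7 - 1)*(-10) = -2 - 8*(-10) = -2 + 80 = 78)
√(Z + (A(m, 1) - 8*1)) = √(78 + ((4 + 1 - 1*1)/(1 + 1) - 8*1)) = √(78 + ((4 + 1 - 1)/2 - 8)) = √(78 + ((½)*4 - 8)) = √(78 + (2 - 8)) = √(78 - 6) = √72 = 6*√2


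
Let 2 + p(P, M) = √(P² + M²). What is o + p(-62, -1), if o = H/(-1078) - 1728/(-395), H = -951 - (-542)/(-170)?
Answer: 11798581/3619385 + √3845 ≈ 65.268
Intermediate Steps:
H = -81106/85 (H = -951 - (-542)*(-1)/170 = -951 - 1*271/85 = -951 - 271/85 = -81106/85 ≈ -954.19)
p(P, M) = -2 + √(M² + P²) (p(P, M) = -2 + √(P² + M²) = -2 + √(M² + P²))
o = 19037351/3619385 (o = -81106/85/(-1078) - 1728/(-395) = -81106/85*(-1/1078) - 1728*(-1/395) = 40553/45815 + 1728/395 = 19037351/3619385 ≈ 5.2598)
o + p(-62, -1) = 19037351/3619385 + (-2 + √((-1)² + (-62)²)) = 19037351/3619385 + (-2 + √(1 + 3844)) = 19037351/3619385 + (-2 + √3845) = 11798581/3619385 + √3845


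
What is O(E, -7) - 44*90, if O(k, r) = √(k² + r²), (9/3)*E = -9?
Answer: -3960 + √58 ≈ -3952.4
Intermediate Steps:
E = -3 (E = (⅓)*(-9) = -3)
O(E, -7) - 44*90 = √((-3)² + (-7)²) - 44*90 = √(9 + 49) - 3960 = √58 - 3960 = -3960 + √58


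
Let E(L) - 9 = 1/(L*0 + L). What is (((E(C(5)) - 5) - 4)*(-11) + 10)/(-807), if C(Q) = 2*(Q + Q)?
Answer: -63/5380 ≈ -0.011710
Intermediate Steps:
C(Q) = 4*Q (C(Q) = 2*(2*Q) = 4*Q)
E(L) = 9 + 1/L (E(L) = 9 + 1/(L*0 + L) = 9 + 1/(0 + L) = 9 + 1/L)
(((E(C(5)) - 5) - 4)*(-11) + 10)/(-807) = ((((9 + 1/(4*5)) - 5) - 4)*(-11) + 10)/(-807) = ((((9 + 1/20) - 5) - 4)*(-11) + 10)*(-1/807) = (((181/20 - 5) - 4)*(-11) + 10)*(-1/807) = ((81/20 - 4)*(-11) + 10)*(-1/807) = ((1/20)*(-11) + 10)*(-1/807) = (-11/20 + 10)*(-1/807) = (189/20)*(-1/807) = -63/5380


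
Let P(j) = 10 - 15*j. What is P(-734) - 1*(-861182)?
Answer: 872202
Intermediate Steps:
P(-734) - 1*(-861182) = (10 - 15*(-734)) - 1*(-861182) = (10 + 11010) + 861182 = 11020 + 861182 = 872202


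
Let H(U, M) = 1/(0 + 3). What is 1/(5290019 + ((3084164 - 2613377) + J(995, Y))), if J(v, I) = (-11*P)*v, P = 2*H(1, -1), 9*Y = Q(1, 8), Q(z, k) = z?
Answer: 3/17260528 ≈ 1.7381e-7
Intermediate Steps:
H(U, M) = 1/3
Y = 1/9 (Y = (1/9)*1 = 1/9 ≈ 0.11111)
P = 2/3 (P = 2*(1/3) = 2/3 ≈ 0.66667)
J(v, I) = -22*v/3 (J(v, I) = (-11*2/3)*v = -22*v/3)
1/(5290019 + ((3084164 - 2613377) + J(995, Y))) = 1/(5290019 + ((3084164 - 2613377) - 22/3*995)) = 1/(5290019 + (470787 - 21890/3)) = 1/(5290019 + 1390471/3) = 1/(17260528/3) = 3/17260528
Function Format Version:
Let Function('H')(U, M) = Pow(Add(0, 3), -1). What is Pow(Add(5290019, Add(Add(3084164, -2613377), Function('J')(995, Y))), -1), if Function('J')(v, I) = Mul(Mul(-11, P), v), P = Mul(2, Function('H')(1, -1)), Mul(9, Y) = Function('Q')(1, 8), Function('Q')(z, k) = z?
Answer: Rational(3, 17260528) ≈ 1.7381e-7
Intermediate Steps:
Function('H')(U, M) = Rational(1, 3) (Function('H')(U, M) = Pow(3, -1) = Rational(1, 3))
Y = Rational(1, 9) (Y = Mul(Rational(1, 9), 1) = Rational(1, 9) ≈ 0.11111)
P = Rational(2, 3) (P = Mul(2, Rational(1, 3)) = Rational(2, 3) ≈ 0.66667)
Function('J')(v, I) = Mul(Rational(-22, 3), v) (Function('J')(v, I) = Mul(Mul(-11, Rational(2, 3)), v) = Mul(Rational(-22, 3), v))
Pow(Add(5290019, Add(Add(3084164, -2613377), Function('J')(995, Y))), -1) = Pow(Add(5290019, Add(Add(3084164, -2613377), Mul(Rational(-22, 3), 995))), -1) = Pow(Add(5290019, Add(470787, Rational(-21890, 3))), -1) = Pow(Add(5290019, Rational(1390471, 3)), -1) = Pow(Rational(17260528, 3), -1) = Rational(3, 17260528)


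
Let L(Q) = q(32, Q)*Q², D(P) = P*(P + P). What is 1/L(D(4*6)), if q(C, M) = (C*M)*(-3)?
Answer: -1/146767085568 ≈ -6.8135e-12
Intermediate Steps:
q(C, M) = -3*C*M
D(P) = 2*P² (D(P) = P*(2*P) = 2*P²)
L(Q) = -96*Q³ (L(Q) = (-3*32*Q)*Q² = (-96*Q)*Q² = -96*Q³)
1/L(D(4*6)) = 1/(-96*(2*(4*6)²)³) = 1/(-96*(2*24²)³) = 1/(-96*(2*576)³) = 1/(-96*1152³) = 1/(-96*1528823808) = 1/(-146767085568) = -1/146767085568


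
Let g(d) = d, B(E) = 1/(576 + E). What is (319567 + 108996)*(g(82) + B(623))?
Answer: 42135885597/1199 ≈ 3.5143e+7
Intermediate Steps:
(319567 + 108996)*(g(82) + B(623)) = (319567 + 108996)*(82 + 1/(576 + 623)) = 428563*(82 + 1/1199) = 428563*(98319/1199) = 42135885597/1199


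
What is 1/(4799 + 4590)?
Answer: 1/9389 ≈ 0.00010651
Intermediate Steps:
1/(4799 + 4590) = 1/9389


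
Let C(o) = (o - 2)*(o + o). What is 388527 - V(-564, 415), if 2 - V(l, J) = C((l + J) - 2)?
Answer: 434731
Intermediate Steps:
C(o) = 2*o*(-2 + o) (C(o) = (-2 + o)*(2*o) = 2*o*(-2 + o))
V(l, J) = 2 - 2*(-4 + J + l)*(-2 + J + l) (V(l, J) = 2 - 2*((l + J) - 2)*(-2 + ((l + J) - 2)) = 2 - 2*((J + l) - 2)*(-2 + ((J + l) - 2)) = 2 - 2*(-2 + J + l)*(-2 + (-2 + J + l)) = 2 - 2*(-2 + J + l)*(-4 + J + l) = 2 - 2*(-4 + J + l)*(-2 + J + l))
388527 - V(-564, 415) = 388527 - (2 - 2*(-4 + 415 - 564)*(-2 + 415 - 564)) = 388527 - (2 - 2*(-153)*(-151)) = 388527 - (2 - 46206) = 388527 - 1*(-46204) = 388527 + 46204 = 434731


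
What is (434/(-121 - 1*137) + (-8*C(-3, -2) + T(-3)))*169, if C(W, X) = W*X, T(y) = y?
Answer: -1148524/129 ≈ -8903.3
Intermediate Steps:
(434/(-121 - 1*137) + (-8*C(-3, -2) + T(-3)))*169 = (434/(-121 - 1*137) + (-(-24)*(-2) - 3))*169 = (434/(-121 - 137) + (-8*6 - 3))*169 = (434/(-258) + (-48 - 3))*169 = (434*(-1/258) - 51)*169 = (-217/129 - 51)*169 = -6796/129*169 = -1148524/129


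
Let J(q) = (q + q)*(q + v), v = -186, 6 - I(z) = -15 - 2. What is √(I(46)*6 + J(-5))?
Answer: 32*√2 ≈ 45.255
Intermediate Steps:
I(z) = 23 (I(z) = 6 - (-15 - 2) = 6 - 1*(-17) = 6 + 17 = 23)
J(q) = 2*q*(-186 + q) (J(q) = (q + q)*(q - 186) = (2*q)*(-186 + q) = 2*q*(-186 + q))
√(I(46)*6 + J(-5)) = √(23*6 + 2*(-5)*(-186 - 5)) = √(138 + 2*(-5)*(-191)) = √(138 + 1910) = √2048 = 32*√2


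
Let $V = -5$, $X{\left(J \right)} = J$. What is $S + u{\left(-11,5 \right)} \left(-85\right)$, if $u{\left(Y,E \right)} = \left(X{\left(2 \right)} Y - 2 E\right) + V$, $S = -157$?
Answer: $2988$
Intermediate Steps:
$u{\left(Y,E \right)} = -5 - 2 E + 2 Y$ ($u{\left(Y,E \right)} = \left(2 Y - 2 E\right) - 5 = \left(- 2 E + 2 Y\right) - 5 = -5 - 2 E + 2 Y$)
$S + u{\left(-11,5 \right)} \left(-85\right) = -157 + \left(-5 - 10 + 2 \left(-11\right)\right) \left(-85\right) = -157 + \left(-5 - 10 - 22\right) \left(-85\right) = -157 - -3145 = -157 + 3145 = 2988$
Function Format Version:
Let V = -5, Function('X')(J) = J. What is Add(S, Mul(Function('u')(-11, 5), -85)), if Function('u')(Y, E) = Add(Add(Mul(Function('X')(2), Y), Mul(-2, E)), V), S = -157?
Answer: 2988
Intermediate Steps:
Function('u')(Y, E) = Add(-5, Mul(-2, E), Mul(2, Y)) (Function('u')(Y, E) = Add(Add(Mul(2, Y), Mul(-2, E)), -5) = Add(Add(Mul(-2, E), Mul(2, Y)), -5) = Add(-5, Mul(-2, E), Mul(2, Y)))
Add(S, Mul(Function('u')(-11, 5), -85)) = Add(-157, Mul(Add(-5, Mul(-2, 5), Mul(2, -11)), -85)) = Add(-157, Mul(Add(-5, -10, -22), -85)) = Add(-157, Mul(-37, -85)) = Add(-157, 3145) = 2988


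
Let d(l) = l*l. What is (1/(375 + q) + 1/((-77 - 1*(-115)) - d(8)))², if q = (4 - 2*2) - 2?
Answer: 120409/94051204 ≈ 0.0012803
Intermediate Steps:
d(l) = l²
q = -2 (q = (4 - 4) - 2 = 0 - 2 = -2)
(1/(375 + q) + 1/((-77 - 1*(-115)) - d(8)))² = (1/(375 - 2) + 1/((-77 - 1*(-115)) - 1*8²))² = (1/373 + 1/((-77 + 115) - 1*64))² = (1/373 + 1/(38 - 64))² = (1/373 + 1/(-26))² = (1/373 - 1/26)² = (-347/9698)² = 120409/94051204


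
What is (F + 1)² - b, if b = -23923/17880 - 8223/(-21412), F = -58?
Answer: 311058421369/95711640 ≈ 3250.0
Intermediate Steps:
b = -91303009/95711640 (b = -23923*1/17880 - 8223*(-1/21412) = -23923/17880 + 8223/21412 = -91303009/95711640 ≈ -0.95394)
(F + 1)² - b = (-58 + 1)² - 1*(-91303009/95711640) = (-57)² + 91303009/95711640 = 3249 + 91303009/95711640 = 311058421369/95711640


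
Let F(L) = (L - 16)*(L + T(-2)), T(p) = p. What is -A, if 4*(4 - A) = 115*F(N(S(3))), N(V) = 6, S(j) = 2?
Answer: -1154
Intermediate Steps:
F(L) = (-16 + L)*(-2 + L) (F(L) = (L - 16)*(L - 2) = (-16 + L)*(-2 + L))
A = 1154 (A = 4 - 115*(32 + 6² - 18*6)/4 = 4 - 115*(32 + 36 - 108)/4 = 4 - 115*(-40)/4 = 4 - ¼*(-4600) = 4 + 1150 = 1154)
-A = -1*1154 = -1154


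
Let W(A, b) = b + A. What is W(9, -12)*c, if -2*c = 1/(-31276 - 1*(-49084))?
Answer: 1/11872 ≈ 8.4232e-5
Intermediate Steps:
W(A, b) = A + b
c = -1/35616 (c = -1/(2*(-31276 - 1*(-49084))) = -1/(2*(-31276 + 49084)) = -½/17808 = -½*1/17808 = -1/35616 ≈ -2.8077e-5)
W(9, -12)*c = (9 - 12)*(-1/35616) = -3*(-1/35616) = 1/11872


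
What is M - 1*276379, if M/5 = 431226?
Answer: 1879751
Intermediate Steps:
M = 2156130 (M = 5*431226 = 2156130)
M - 1*276379 = 2156130 - 1*276379 = 2156130 - 276379 = 1879751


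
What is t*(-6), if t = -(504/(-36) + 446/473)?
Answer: -37056/473 ≈ -78.343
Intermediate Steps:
t = 6176/473 (t = -(504*(-1/36) + 446*(1/473)) = -(-14 + 446/473) = -1*(-6176/473) = 6176/473 ≈ 13.057)
t*(-6) = (6176/473)*(-6) = -37056/473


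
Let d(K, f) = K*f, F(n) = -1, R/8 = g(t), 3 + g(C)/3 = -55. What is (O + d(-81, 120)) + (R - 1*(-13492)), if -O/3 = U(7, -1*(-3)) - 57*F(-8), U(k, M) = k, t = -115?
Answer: 2188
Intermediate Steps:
g(C) = -174 (g(C) = -9 + 3*(-55) = -9 - 165 = -174)
R = -1392 (R = 8*(-174) = -1392)
O = -192 (O = -3*(7 - 57*(-1)) = -3*(7 + 57) = -3*64 = -192)
(O + d(-81, 120)) + (R - 1*(-13492)) = (-192 - 81*120) + (-1392 - 1*(-13492)) = (-192 - 9720) + (-1392 + 13492) = -9912 + 12100 = 2188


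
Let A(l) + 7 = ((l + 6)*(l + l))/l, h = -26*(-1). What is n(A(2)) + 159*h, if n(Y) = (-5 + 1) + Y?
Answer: 4139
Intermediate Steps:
h = 26
A(l) = 5 + 2*l (A(l) = -7 + ((l + 6)*(l + l))/l = -7 + ((6 + l)*(2*l))/l = -7 + (2*l*(6 + l))/l = -7 + (12 + 2*l) = 5 + 2*l)
n(Y) = -4 + Y
n(A(2)) + 159*h = (-4 + (5 + 2*2)) + 159*26 = (-4 + (5 + 4)) + 4134 = (-4 + 9) + 4134 = 5 + 4134 = 4139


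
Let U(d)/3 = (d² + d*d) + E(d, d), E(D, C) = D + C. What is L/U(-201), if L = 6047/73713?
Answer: 6047/17779575600 ≈ 3.4011e-7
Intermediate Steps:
E(D, C) = C + D
U(d) = 6*d + 6*d² (U(d) = 3*((d² + d*d) + (d + d)) = 3*((d² + d²) + 2*d) = 3*(2*d² + 2*d) = 3*(2*d + 2*d²) = 6*d + 6*d²)
L = 6047/73713 (L = 6047*(1/73713) = 6047/73713 ≈ 0.082034)
L/U(-201) = 6047/(73713*((6*(-201)*(1 - 201)))) = 6047/(73713*((6*(-201)*(-200)))) = (6047/73713)/241200 = (6047/73713)*(1/241200) = 6047/17779575600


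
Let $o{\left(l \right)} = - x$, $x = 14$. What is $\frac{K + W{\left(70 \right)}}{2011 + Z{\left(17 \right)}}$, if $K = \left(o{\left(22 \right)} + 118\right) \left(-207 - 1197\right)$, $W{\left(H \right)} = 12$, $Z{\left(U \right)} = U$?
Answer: $- \frac{12167}{169} \approx -71.994$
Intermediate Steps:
$o{\left(l \right)} = -14$ ($o{\left(l \right)} = \left(-1\right) 14 = -14$)
$K = -146016$ ($K = \left(-14 + 118\right) \left(-207 - 1197\right) = 104 \left(-1404\right) = -146016$)
$\frac{K + W{\left(70 \right)}}{2011 + Z{\left(17 \right)}} = \frac{-146016 + 12}{2011 + 17} = - \frac{146004}{2028} = \left(-146004\right) \frac{1}{2028} = - \frac{12167}{169}$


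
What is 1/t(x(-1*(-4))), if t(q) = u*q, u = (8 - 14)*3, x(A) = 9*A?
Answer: -1/648 ≈ -0.0015432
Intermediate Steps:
u = -18 (u = -6*3 = -18)
t(q) = -18*q
1/t(x(-1*(-4))) = 1/(-162*(-1*(-4))) = 1/(-162*4) = 1/(-18*36) = 1/(-648) = -1/648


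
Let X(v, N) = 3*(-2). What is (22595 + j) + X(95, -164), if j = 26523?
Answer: 49112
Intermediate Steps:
X(v, N) = -6
(22595 + j) + X(95, -164) = (22595 + 26523) - 6 = 49118 - 6 = 49112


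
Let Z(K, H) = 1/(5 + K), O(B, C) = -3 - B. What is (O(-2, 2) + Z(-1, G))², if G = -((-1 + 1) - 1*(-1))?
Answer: 9/16 ≈ 0.56250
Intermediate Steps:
G = -1 (G = -(0 + 1) = -1*1 = -1)
(O(-2, 2) + Z(-1, G))² = ((-3 - 1*(-2)) + 1/(5 - 1))² = ((-3 + 2) + 1/4)² = (-1 + ¼)² = (-¾)² = 9/16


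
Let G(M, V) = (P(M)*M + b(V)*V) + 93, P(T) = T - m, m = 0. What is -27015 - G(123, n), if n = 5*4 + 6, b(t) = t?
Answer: -42913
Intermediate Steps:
n = 26 (n = 20 + 6 = 26)
P(T) = T (P(T) = T - 1*0 = T + 0 = T)
G(M, V) = 93 + M**2 + V**2 (G(M, V) = (M*M + V*V) + 93 = (M**2 + V**2) + 93 = 93 + M**2 + V**2)
-27015 - G(123, n) = -27015 - (93 + 123**2 + 26**2) = -27015 - (93 + 15129 + 676) = -27015 - 1*15898 = -27015 - 15898 = -42913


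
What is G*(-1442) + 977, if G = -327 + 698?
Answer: -534005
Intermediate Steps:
G = 371
G*(-1442) + 977 = 371*(-1442) + 977 = -534982 + 977 = -534005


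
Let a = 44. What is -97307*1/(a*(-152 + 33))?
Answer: 13901/748 ≈ 18.584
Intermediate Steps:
-97307*1/(a*(-152 + 33)) = -97307*1/(44*(-152 + 33)) = -97307/(44*(-119)) = -97307/(-5236) = -97307*(-1/5236) = 13901/748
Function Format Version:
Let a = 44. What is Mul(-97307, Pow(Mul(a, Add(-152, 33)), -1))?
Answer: Rational(13901, 748) ≈ 18.584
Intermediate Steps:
Mul(-97307, Pow(Mul(a, Add(-152, 33)), -1)) = Mul(-97307, Pow(Mul(44, Add(-152, 33)), -1)) = Mul(-97307, Pow(Mul(44, -119), -1)) = Mul(-97307, Pow(-5236, -1)) = Mul(-97307, Rational(-1, 5236)) = Rational(13901, 748)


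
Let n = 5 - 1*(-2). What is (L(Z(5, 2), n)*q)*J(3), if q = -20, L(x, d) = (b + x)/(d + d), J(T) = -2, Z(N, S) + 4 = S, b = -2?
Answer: -80/7 ≈ -11.429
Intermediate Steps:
Z(N, S) = -4 + S
n = 7 (n = 5 + 2 = 7)
L(x, d) = (-2 + x)/(2*d) (L(x, d) = (-2 + x)/(d + d) = (-2 + x)/((2*d)) = (-2 + x)*(1/(2*d)) = (-2 + x)/(2*d))
(L(Z(5, 2), n)*q)*J(3) = (((½)*(-2 + (-4 + 2))/7)*(-20))*(-2) = (((½)*(⅐)*(-2 - 2))*(-20))*(-2) = (((½)*(⅐)*(-4))*(-20))*(-2) = -2/7*(-20)*(-2) = (40/7)*(-2) = -80/7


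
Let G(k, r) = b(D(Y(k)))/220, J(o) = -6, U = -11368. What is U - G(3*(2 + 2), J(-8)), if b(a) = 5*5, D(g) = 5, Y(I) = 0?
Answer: -500197/44 ≈ -11368.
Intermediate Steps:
b(a) = 25
G(k, r) = 5/44 (G(k, r) = 25/220 = 25*(1/220) = 5/44)
U - G(3*(2 + 2), J(-8)) = -11368 - 1*5/44 = -11368 - 5/44 = -500197/44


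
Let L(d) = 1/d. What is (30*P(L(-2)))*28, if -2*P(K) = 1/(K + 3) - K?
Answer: -378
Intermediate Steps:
P(K) = K/2 - 1/(2*(3 + K)) (P(K) = -(1/(K + 3) - K)/2 = -(1/(3 + K) - K)/2 = K/2 - 1/(2*(3 + K)))
(30*P(L(-2)))*28 = (30*((-1 + (1/(-2))² + 3/(-2))/(2*(3 + 1/(-2)))))*28 = (30*((-1 + (-½)² + 3*(-½))/(2*(3 - ½))))*28 = (30*((-1 + ¼ - 3/2)/(2*(5/2))))*28 = (30*((½)*(⅖)*(-9/4)))*28 = (30*(-9/20))*28 = -27/2*28 = -378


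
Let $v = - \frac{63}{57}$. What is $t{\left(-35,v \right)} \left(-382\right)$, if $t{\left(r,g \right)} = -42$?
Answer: $16044$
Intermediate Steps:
$v = - \frac{21}{19}$ ($v = \left(-63\right) \frac{1}{57} = - \frac{21}{19} \approx -1.1053$)
$t{\left(-35,v \right)} \left(-382\right) = \left(-42\right) \left(-382\right) = 16044$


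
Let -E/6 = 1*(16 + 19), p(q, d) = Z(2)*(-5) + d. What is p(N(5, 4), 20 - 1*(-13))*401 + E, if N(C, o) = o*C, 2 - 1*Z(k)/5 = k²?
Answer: 33073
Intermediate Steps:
Z(k) = 10 - 5*k²
N(C, o) = C*o
p(q, d) = 50 + d (p(q, d) = (10 - 5*2²)*(-5) + d = (10 - 5*4)*(-5) + d = (10 - 20)*(-5) + d = -10*(-5) + d = 50 + d)
E = -210 (E = -6*(16 + 19) = -6*35 = -210)
p(N(5, 4), 20 - 1*(-13))*401 + E = (50 + (20 - 1*(-13)))*401 - 210 = (50 + (20 + 13))*401 - 210 = (50 + 33)*401 - 210 = 83*401 - 210 = 33283 - 210 = 33073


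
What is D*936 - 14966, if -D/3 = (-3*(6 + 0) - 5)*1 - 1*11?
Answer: 80506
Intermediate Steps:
D = 102 (D = -3*((-3*(6 + 0) - 5)*1 - 1*11) = -3*((-3*6 - 5)*1 - 11) = -3*((-18 - 5)*1 - 11) = -3*(-23*1 - 11) = -3*(-23 - 11) = -3*(-34) = 102)
D*936 - 14966 = 102*936 - 14966 = 95472 - 14966 = 80506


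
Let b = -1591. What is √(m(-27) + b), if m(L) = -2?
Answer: 3*I*√177 ≈ 39.912*I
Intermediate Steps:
√(m(-27) + b) = √(-2 - 1591) = √(-1593) = 3*I*√177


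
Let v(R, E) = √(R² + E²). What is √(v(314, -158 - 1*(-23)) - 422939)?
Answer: √(-422939 + √116821) ≈ 650.08*I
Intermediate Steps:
v(R, E) = √(E² + R²)
√(v(314, -158 - 1*(-23)) - 422939) = √(√((-158 - 1*(-23))² + 314²) - 422939) = √(√((-158 + 23)² + 98596) - 422939) = √(√((-135)² + 98596) - 422939) = √(√(18225 + 98596) - 422939) = √(√116821 - 422939) = √(-422939 + √116821)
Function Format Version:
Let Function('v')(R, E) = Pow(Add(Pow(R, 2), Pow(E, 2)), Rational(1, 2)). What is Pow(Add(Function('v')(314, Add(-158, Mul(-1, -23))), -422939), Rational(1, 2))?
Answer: Pow(Add(-422939, Pow(116821, Rational(1, 2))), Rational(1, 2)) ≈ Mul(650.08, I)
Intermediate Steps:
Function('v')(R, E) = Pow(Add(Pow(E, 2), Pow(R, 2)), Rational(1, 2))
Pow(Add(Function('v')(314, Add(-158, Mul(-1, -23))), -422939), Rational(1, 2)) = Pow(Add(Pow(Add(Pow(Add(-158, Mul(-1, -23)), 2), Pow(314, 2)), Rational(1, 2)), -422939), Rational(1, 2)) = Pow(Add(Pow(Add(Pow(Add(-158, 23), 2), 98596), Rational(1, 2)), -422939), Rational(1, 2)) = Pow(Add(Pow(Add(Pow(-135, 2), 98596), Rational(1, 2)), -422939), Rational(1, 2)) = Pow(Add(Pow(Add(18225, 98596), Rational(1, 2)), -422939), Rational(1, 2)) = Pow(Add(Pow(116821, Rational(1, 2)), -422939), Rational(1, 2)) = Pow(Add(-422939, Pow(116821, Rational(1, 2))), Rational(1, 2))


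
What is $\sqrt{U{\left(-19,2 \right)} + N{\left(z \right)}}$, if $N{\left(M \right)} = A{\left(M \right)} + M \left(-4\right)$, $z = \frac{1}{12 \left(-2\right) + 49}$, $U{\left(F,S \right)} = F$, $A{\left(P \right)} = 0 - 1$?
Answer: $\frac{6 i \sqrt{14}}{5} \approx 4.49 i$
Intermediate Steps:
$A{\left(P \right)} = -1$ ($A{\left(P \right)} = 0 - 1 = -1$)
$z = \frac{1}{25}$ ($z = \frac{1}{-24 + 49} = \frac{1}{25} \approx 0.04$)
$N{\left(M \right)} = -1 - 4 M$ ($N{\left(M \right)} = -1 + M \left(-4\right) = -1 - 4 M$)
$\sqrt{U{\left(-19,2 \right)} + N{\left(z \right)}} = \sqrt{-19 - \frac{29}{25}} = \sqrt{- \frac{504}{25}} = \frac{6 i \sqrt{14}}{5}$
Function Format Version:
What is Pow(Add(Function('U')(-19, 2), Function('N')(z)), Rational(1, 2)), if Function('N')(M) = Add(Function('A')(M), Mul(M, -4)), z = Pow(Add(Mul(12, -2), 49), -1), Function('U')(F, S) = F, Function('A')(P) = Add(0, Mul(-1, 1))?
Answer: Mul(Rational(6, 5), I, Pow(14, Rational(1, 2))) ≈ Mul(4.4900, I)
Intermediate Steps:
Function('A')(P) = -1 (Function('A')(P) = Add(0, -1) = -1)
z = Rational(1, 25) (z = Pow(Add(-24, 49), -1) = Pow(25, -1) = Rational(1, 25) ≈ 0.040000)
Function('N')(M) = Add(-1, Mul(-4, M)) (Function('N')(M) = Add(-1, Mul(M, -4)) = Add(-1, Mul(-4, M)))
Pow(Add(Function('U')(-19, 2), Function('N')(z)), Rational(1, 2)) = Pow(Add(-19, Add(-1, Mul(-4, Rational(1, 25)))), Rational(1, 2)) = Pow(Add(-19, Add(-1, Rational(-4, 25))), Rational(1, 2)) = Pow(Add(-19, Rational(-29, 25)), Rational(1, 2)) = Pow(Rational(-504, 25), Rational(1, 2)) = Mul(Rational(6, 5), I, Pow(14, Rational(1, 2)))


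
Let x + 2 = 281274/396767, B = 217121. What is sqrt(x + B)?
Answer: sqrt(697548253248501)/56681 ≈ 465.96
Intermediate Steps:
x = -73180/56681 (x = -2 + 281274/396767 = -2 + 281274*(1/396767) = -2 + 40182/56681 = -73180/56681 ≈ -1.2911)
sqrt(x + B) = sqrt(-73180/56681 + 217121) = sqrt(12306562221/56681) = sqrt(697548253248501)/56681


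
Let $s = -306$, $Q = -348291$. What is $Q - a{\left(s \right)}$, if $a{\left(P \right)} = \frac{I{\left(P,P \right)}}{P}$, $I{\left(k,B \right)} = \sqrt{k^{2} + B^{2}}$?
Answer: $-348291 + \sqrt{2} \approx -3.4829 \cdot 10^{5}$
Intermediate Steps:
$I{\left(k,B \right)} = \sqrt{B^{2} + k^{2}}$
$a{\left(P \right)} = \frac{\sqrt{2} \sqrt{P^{2}}}{P}$ ($a{\left(P \right)} = \frac{\sqrt{P^{2} + P^{2}}}{P} = \frac{\sqrt{2 P^{2}}}{P} = \frac{\sqrt{2} \sqrt{P^{2}}}{P}$)
$Q - a{\left(s \right)} = -348291 - \frac{\sqrt{2} \sqrt{\left(-306\right)^{2}}}{-306} = -348291 - \sqrt{2} \left(- \frac{1}{306}\right) \sqrt{93636} = -348291 - \sqrt{2} \left(- \frac{1}{306}\right) 306 = -348291 - - \sqrt{2} = -348291 + \sqrt{2}$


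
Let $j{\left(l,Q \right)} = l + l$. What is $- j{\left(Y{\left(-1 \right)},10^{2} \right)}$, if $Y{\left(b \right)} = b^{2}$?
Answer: $-2$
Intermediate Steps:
$j{\left(l,Q \right)} = 2 l$
$- j{\left(Y{\left(-1 \right)},10^{2} \right)} = - 2 \left(-1\right)^{2} = - 2 \cdot 1 = \left(-1\right) 2 = -2$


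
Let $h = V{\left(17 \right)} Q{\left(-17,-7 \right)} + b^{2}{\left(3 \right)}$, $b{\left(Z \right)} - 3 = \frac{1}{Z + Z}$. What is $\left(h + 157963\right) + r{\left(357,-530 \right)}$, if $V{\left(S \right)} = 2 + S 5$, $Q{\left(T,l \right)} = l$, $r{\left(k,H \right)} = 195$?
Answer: $\frac{5672125}{36} \approx 1.5756 \cdot 10^{5}$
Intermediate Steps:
$b{\left(Z \right)} = 3 + \frac{1}{2 Z}$ ($b{\left(Z \right)} = 3 + \frac{1}{Z + Z} = 3 + \frac{1}{2 Z}$)
$V{\left(S \right)} = 2 + 5 S$
$h = - \frac{21563}{36}$ ($h = \left(2 + 5 \cdot 17\right) \left(-7\right) + \left(3 + \frac{1}{2 \cdot 3}\right)^{2} = \left(2 + 85\right) \left(-7\right) + \left(3 + \frac{1}{2} \cdot \frac{1}{3}\right)^{2} = 87 \left(-7\right) + \left(3 + \frac{1}{6}\right)^{2} = -609 + \left(\frac{19}{6}\right)^{2} = -609 + \frac{361}{36} = - \frac{21563}{36} \approx -598.97$)
$\left(h + 157963\right) + r{\left(357,-530 \right)} = \left(- \frac{21563}{36} + 157963\right) + 195 = \frac{5665105}{36} + 195 = \frac{5672125}{36}$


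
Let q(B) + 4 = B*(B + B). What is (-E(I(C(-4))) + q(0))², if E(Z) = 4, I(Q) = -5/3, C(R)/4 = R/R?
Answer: 64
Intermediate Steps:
q(B) = -4 + 2*B² (q(B) = -4 + B*(B + B) = -4 + B*(2*B) = -4 + 2*B²)
C(R) = 4 (C(R) = 4*(R/R) = 4*1 = 4)
I(Q) = -5/3 (I(Q) = -5*⅓ = -5/3)
(-E(I(C(-4))) + q(0))² = (-1*4 + (-4 + 2*0²))² = (-4 + (-4 + 2*0))² = (-4 + (-4 + 0))² = (-4 - 4)² = (-8)² = 64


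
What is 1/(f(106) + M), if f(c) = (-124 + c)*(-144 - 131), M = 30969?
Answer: 1/35919 ≈ 2.7840e-5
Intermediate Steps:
f(c) = 34100 - 275*c (f(c) = (-124 + c)*(-275) = 34100 - 275*c)
1/(f(106) + M) = 1/((34100 - 275*106) + 30969) = 1/((34100 - 29150) + 30969) = 1/(4950 + 30969) = 1/35919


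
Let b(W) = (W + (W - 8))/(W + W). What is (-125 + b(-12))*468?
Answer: -57876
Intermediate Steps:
b(W) = (-8 + 2*W)/(2*W) (b(W) = (W + (-8 + W))/((2*W)) = (-8 + 2*W)*(1/(2*W)) = (-8 + 2*W)/(2*W))
(-125 + b(-12))*468 = (-125 + (-4 - 12)/(-12))*468 = (-125 - 1/12*(-16))*468 = (-125 + 4/3)*468 = -371/3*468 = -57876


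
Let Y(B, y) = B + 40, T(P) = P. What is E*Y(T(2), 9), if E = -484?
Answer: -20328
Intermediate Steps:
Y(B, y) = 40 + B
E*Y(T(2), 9) = -484*(40 + 2) = -484*42 = -20328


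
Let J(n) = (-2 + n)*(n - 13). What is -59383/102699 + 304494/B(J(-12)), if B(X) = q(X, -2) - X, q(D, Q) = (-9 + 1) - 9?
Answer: -31293022867/37690533 ≈ -830.26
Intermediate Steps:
q(D, Q) = -17 (q(D, Q) = -8 - 9 = -17)
J(n) = (-13 + n)*(-2 + n) (J(n) = (-2 + n)*(-13 + n) = (-13 + n)*(-2 + n))
B(X) = -17 - X
-59383/102699 + 304494/B(J(-12)) = -59383/102699 + 304494/(-17 - (26 + (-12)² - 15*(-12))) = -59383*1/102699 + 304494/(-17 - (26 + 144 + 180)) = -59383/102699 + 304494/(-17 - 1*350) = -59383/102699 + 304494/(-17 - 350) = -59383/102699 + 304494/(-367) = -59383/102699 + 304494*(-1/367) = -59383/102699 - 304494/367 = -31293022867/37690533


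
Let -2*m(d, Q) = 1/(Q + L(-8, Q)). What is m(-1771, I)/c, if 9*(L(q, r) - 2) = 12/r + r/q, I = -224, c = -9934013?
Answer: -252/1095950116199 ≈ -2.2994e-10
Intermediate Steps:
L(q, r) = 2 + 4/(3*r) + r/(9*q) (L(q, r) = 2 + (12/r + r/q)/9 = 2 + (4/(3*r) + r/(9*q)) = 2 + 4/(3*r) + r/(9*q))
m(d, Q) = -1/(2*(2 + 4/(3*Q) + 71*Q/72)) (m(d, Q) = -1/(2*(Q + (2 + 4/(3*Q) + (⅑)*Q/(-8)))) = -1/(2*(Q + (2 + 4/(3*Q) + (⅑)*Q*(-⅛)))) = -1/(2*(Q + (2 + 4/(3*Q) - Q/72))) = -1/(2*(Q + (2 - Q/72 + 4/(3*Q)))) = -1/(2*(2 + 4/(3*Q) + 71*Q/72)))
m(-1771, I)/c = -36*(-224)/(96 + 71*(-224)² + 144*(-224))/(-9934013) = -36*(-224)/(96 + 71*50176 - 32256)*(-1/9934013) = -36*(-224)/(96 + 3562496 - 32256)*(-1/9934013) = -36*(-224)/3530336*(-1/9934013) = -36*(-224)*1/3530336*(-1/9934013) = (252/110323)*(-1/9934013) = -252/1095950116199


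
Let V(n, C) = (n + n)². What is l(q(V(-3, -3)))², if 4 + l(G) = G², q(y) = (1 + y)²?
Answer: 3512464460649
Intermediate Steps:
V(n, C) = 4*n² (V(n, C) = (2*n)² = 4*n²)
l(G) = -4 + G²
l(q(V(-3, -3)))² = (-4 + ((1 + 4*(-3)²)²)²)² = (-4 + ((1 + 4*9)²)²)² = (-4 + ((1 + 36)²)²)² = (-4 + (37²)²)² = (-4 + 1369²)² = (-4 + 1874161)² = 1874157² = 3512464460649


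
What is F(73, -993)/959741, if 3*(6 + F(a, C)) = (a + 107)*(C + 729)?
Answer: -15846/959741 ≈ -0.016511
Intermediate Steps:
F(a, C) = -6 + (107 + a)*(729 + C)/3 (F(a, C) = -6 + ((a + 107)*(C + 729))/3 = -6 + ((107 + a)*(729 + C))/3 = -6 + (107 + a)*(729 + C)/3)
F(73, -993)/959741 = (25995 + 243*73 + (107/3)*(-993) + (⅓)*(-993)*73)/959741 = (25995 + 17739 - 35417 - 24163)*(1/959741) = -15846*1/959741 = -15846/959741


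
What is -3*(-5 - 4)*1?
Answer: 27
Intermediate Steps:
-3*(-5 - 4)*1 = -3*(-9)*1 = 27*1 = 27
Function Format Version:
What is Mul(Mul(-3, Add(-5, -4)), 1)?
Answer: 27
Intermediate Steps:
Mul(Mul(-3, Add(-5, -4)), 1) = Mul(Mul(-3, -9), 1) = Mul(27, 1) = 27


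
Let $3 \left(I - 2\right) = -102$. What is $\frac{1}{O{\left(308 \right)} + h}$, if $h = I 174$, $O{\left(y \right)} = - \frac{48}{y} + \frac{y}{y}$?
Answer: $- \frac{77}{428671} \approx -0.00017962$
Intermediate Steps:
$I = -32$ ($I = 2 + \frac{1}{3} \left(-102\right) = 2 - 34 = -32$)
$O{\left(y \right)} = 1 - \frac{48}{y}$ ($O{\left(y \right)} = - \frac{48}{y} + 1 = 1 - \frac{48}{y}$)
$h = -5568$ ($h = \left(-32\right) 174 = -5568$)
$\frac{1}{O{\left(308 \right)} + h} = \frac{1}{\frac{-48 + 308}{308} - 5568} = \frac{1}{\frac{1}{308} \cdot 260 - 5568} = \frac{1}{\frac{65}{77} - 5568} = \frac{1}{- \frac{428671}{77}} = - \frac{77}{428671}$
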